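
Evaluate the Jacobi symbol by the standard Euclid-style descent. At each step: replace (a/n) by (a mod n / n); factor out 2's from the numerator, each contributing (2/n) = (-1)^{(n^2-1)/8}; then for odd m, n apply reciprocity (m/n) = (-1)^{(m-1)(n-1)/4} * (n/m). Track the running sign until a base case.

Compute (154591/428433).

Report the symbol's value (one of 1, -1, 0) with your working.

1

flip (154591/428433) -> (428433/154591): both odd, 154591 mod 4 = 3, 428433 mod 4 = 1, so the flip contributes +1; sign now +1
(428433/154591): 428433 mod 154591 = 119251, so (428433/154591) = (119251/154591)
flip (119251/154591) -> (154591/119251): both odd, 119251 mod 4 = 3, 154591 mod 4 = 3, so the flip contributes -1; sign now -1
(154591/119251): 154591 mod 119251 = 35340, so (154591/119251) = (35340/119251)
factor out 2^2: 35340 = 2^2·8835; with 119251 mod 8 = 3, (2/119251) = -1; sign now -1; continue with (8835/119251)
flip (8835/119251) -> (119251/8835): both odd, 8835 mod 4 = 3, 119251 mod 4 = 3, so the flip contributes -1; sign now +1
(119251/8835): 119251 mod 8835 = 4396, so (119251/8835) = (4396/8835)
factor out 2^2: 4396 = 2^2·1099; with 8835 mod 8 = 3, (2/8835) = -1; sign now +1; continue with (1099/8835)
flip (1099/8835) -> (8835/1099): both odd, 1099 mod 4 = 3, 8835 mod 4 = 3, so the flip contributes -1; sign now -1
(8835/1099): 8835 mod 1099 = 43, so (8835/1099) = (43/1099)
flip (43/1099) -> (1099/43): both odd, 43 mod 4 = 3, 1099 mod 4 = 3, so the flip contributes -1; sign now +1
(1099/43): 1099 mod 43 = 24, so (1099/43) = (24/43)
factor out 2^3: 24 = 2^3·3; with 43 mod 8 = 3, (2/43) = -1; sign now -1; continue with (3/43)
flip (3/43) -> (43/3): both odd, 3 mod 4 = 3, 43 mod 4 = 3, so the flip contributes -1; sign now +1
(43/3): 43 mod 3 = 1, so (43/3) = (1/3)
reached (1/3) = 1, so the symbol is +1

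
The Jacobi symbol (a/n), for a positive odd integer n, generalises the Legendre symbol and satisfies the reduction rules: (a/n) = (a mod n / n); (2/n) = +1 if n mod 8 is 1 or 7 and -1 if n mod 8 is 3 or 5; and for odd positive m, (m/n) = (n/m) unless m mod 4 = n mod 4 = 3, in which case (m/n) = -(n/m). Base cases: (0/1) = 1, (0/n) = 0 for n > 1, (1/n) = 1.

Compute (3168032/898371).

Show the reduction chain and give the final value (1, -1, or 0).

(3168032/898371) = (472919/898371)   [reduce mod 898371]
reciprocity: (472919/898371) = -1·(898371/472919) since 472919 mod 4 = 3, 898371 mod 4 = 3; sign now -1
(898371/472919) = (425452/472919)   [reduce mod 472919]
425452 = 2^2·106363; (2/472919) = +1 since 472919 mod 8 = 7, so (425452/472919) = (+1)^2·(106363/472919); sign now -1
reciprocity: (106363/472919) = -1·(472919/106363) since 106363 mod 4 = 3, 472919 mod 4 = 3; sign now +1
(472919/106363) = (47467/106363)   [reduce mod 106363]
reciprocity: (47467/106363) = -1·(106363/47467) since 47467 mod 4 = 3, 106363 mod 4 = 3; sign now -1
(106363/47467) = (11429/47467)   [reduce mod 47467]
reciprocity: (11429/47467) = +1·(47467/11429) since 11429 mod 4 = 1, 47467 mod 4 = 3; sign now -1
(47467/11429) = (1751/11429)   [reduce mod 11429]
reciprocity: (1751/11429) = +1·(11429/1751) since 1751 mod 4 = 3, 11429 mod 4 = 1; sign now -1
(11429/1751) = (923/1751)   [reduce mod 1751]
reciprocity: (923/1751) = -1·(1751/923) since 923 mod 4 = 3, 1751 mod 4 = 3; sign now +1
(1751/923) = (828/923)   [reduce mod 923]
828 = 2^2·207; (2/923) = -1 since 923 mod 8 = 3, so (828/923) = (-1)^2·(207/923); sign now +1
reciprocity: (207/923) = -1·(923/207) since 207 mod 4 = 3, 923 mod 4 = 3; sign now -1
(923/207) = (95/207)   [reduce mod 207]
reciprocity: (95/207) = -1·(207/95) since 95 mod 4 = 3, 207 mod 4 = 3; sign now +1
(207/95) = (17/95)   [reduce mod 95]
reciprocity: (17/95) = +1·(95/17) since 17 mod 4 = 1, 95 mod 4 = 3; sign now +1
(95/17) = (10/17)   [reduce mod 17]
10 = 2^1·5; (2/17) = +1 since 17 mod 8 = 1, so (10/17) = (+1)^1·(5/17); sign now +1
reciprocity: (5/17) = +1·(17/5) since 5 mod 4 = 1, 17 mod 4 = 1; sign now +1
(17/5) = (2/5)   [reduce mod 5]
2 = 2^1·1; (2/5) = -1 since 5 mod 8 = 5, so (2/5) = (-1)^1·(1/5); sign now -1
(1/5) = 1; final value = sign = -1

-1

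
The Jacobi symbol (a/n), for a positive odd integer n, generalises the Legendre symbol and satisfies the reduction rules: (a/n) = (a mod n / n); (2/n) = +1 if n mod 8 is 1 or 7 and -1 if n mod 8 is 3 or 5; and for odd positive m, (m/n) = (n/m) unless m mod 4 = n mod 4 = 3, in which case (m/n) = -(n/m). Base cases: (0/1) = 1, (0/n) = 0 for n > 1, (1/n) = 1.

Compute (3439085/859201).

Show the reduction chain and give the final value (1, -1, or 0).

1

(3439085/859201): 3439085 mod 859201 = 2281, so (3439085/859201) = (2281/859201)
flip (2281/859201) -> (859201/2281): both odd, 2281 mod 4 = 1, 859201 mod 4 = 1, so the flip contributes +1; sign now +1
(859201/2281): 859201 mod 2281 = 1545, so (859201/2281) = (1545/2281)
flip (1545/2281) -> (2281/1545): both odd, 1545 mod 4 = 1, 2281 mod 4 = 1, so the flip contributes +1; sign now +1
(2281/1545): 2281 mod 1545 = 736, so (2281/1545) = (736/1545)
factor out 2^5: 736 = 2^5·23; with 1545 mod 8 = 1, (2/1545) = +1; sign now +1; continue with (23/1545)
flip (23/1545) -> (1545/23): both odd, 23 mod 4 = 3, 1545 mod 4 = 1, so the flip contributes +1; sign now +1
(1545/23): 1545 mod 23 = 4, so (1545/23) = (4/23)
factor out 2^2: 4 = 2^2·1; with 23 mod 8 = 7, (2/23) = +1; sign now +1; continue with (1/23)
reached (1/23) = 1, so the symbol is +1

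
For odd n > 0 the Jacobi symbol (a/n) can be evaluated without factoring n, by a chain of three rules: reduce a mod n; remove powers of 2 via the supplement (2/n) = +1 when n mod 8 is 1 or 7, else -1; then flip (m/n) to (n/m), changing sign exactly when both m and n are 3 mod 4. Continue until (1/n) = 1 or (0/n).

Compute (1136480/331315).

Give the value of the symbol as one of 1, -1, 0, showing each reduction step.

0

(1136480/331315): 1136480 mod 331315 = 142535, so (1136480/331315) = (142535/331315)
flip (142535/331315) -> (331315/142535): both odd, 142535 mod 4 = 3, 331315 mod 4 = 3, so the flip contributes -1; sign now -1
(331315/142535): 331315 mod 142535 = 46245, so (331315/142535) = (46245/142535)
flip (46245/142535) -> (142535/46245): both odd, 46245 mod 4 = 1, 142535 mod 4 = 3, so the flip contributes +1; sign now -1
(142535/46245): 142535 mod 46245 = 3800, so (142535/46245) = (3800/46245)
factor out 2^3: 3800 = 2^3·475; with 46245 mod 8 = 5, (2/46245) = -1; sign now +1; continue with (475/46245)
flip (475/46245) -> (46245/475): both odd, 475 mod 4 = 3, 46245 mod 4 = 1, so the flip contributes +1; sign now +1
(46245/475): 46245 mod 475 = 170, so (46245/475) = (170/475)
factor out 2^1: 170 = 2^1·85; with 475 mod 8 = 3, (2/475) = -1; sign now -1; continue with (85/475)
flip (85/475) -> (475/85): both odd, 85 mod 4 = 1, 475 mod 4 = 3, so the flip contributes +1; sign now -1
(475/85): 475 mod 85 = 50, so (475/85) = (50/85)
factor out 2^1: 50 = 2^1·25; with 85 mod 8 = 5, (2/85) = -1; sign now +1; continue with (25/85)
flip (25/85) -> (85/25): both odd, 25 mod 4 = 1, 85 mod 4 = 1, so the flip contributes +1; sign now +1
(85/25): 85 mod 25 = 10, so (85/25) = (10/25)
factor out 2^1: 10 = 2^1·5; with 25 mod 8 = 1, (2/25) = +1; sign now +1; continue with (5/25)
flip (5/25) -> (25/5): both odd, 5 mod 4 = 1, 25 mod 4 = 1, so the flip contributes +1; sign now +1
(25/5): 25 mod 5 = 0, so (25/5) = (0/5)
reached (0/5); gcd(a, n) > 1, so (0/5) = 0 and the symbol is 0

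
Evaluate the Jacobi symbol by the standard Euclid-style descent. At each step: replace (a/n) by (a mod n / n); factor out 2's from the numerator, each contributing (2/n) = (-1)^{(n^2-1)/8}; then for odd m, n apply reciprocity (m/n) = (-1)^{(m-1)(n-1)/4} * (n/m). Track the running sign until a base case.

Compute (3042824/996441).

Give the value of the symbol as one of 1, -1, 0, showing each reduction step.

(3042824/996441) = (53501/996441)   [reduce mod 996441]
reciprocity: (53501/996441) = +1·(996441/53501) since 53501 mod 4 = 1, 996441 mod 4 = 1; sign now +1
(996441/53501) = (33423/53501)   [reduce mod 53501]
reciprocity: (33423/53501) = +1·(53501/33423) since 33423 mod 4 = 3, 53501 mod 4 = 1; sign now +1
(53501/33423) = (20078/33423)   [reduce mod 33423]
20078 = 2^1·10039; (2/33423) = +1 since 33423 mod 8 = 7, so (20078/33423) = (+1)^1·(10039/33423); sign now +1
reciprocity: (10039/33423) = -1·(33423/10039) since 10039 mod 4 = 3, 33423 mod 4 = 3; sign now -1
(33423/10039) = (3306/10039)   [reduce mod 10039]
3306 = 2^1·1653; (2/10039) = +1 since 10039 mod 8 = 7, so (3306/10039) = (+1)^1·(1653/10039); sign now -1
reciprocity: (1653/10039) = +1·(10039/1653) since 1653 mod 4 = 1, 10039 mod 4 = 3; sign now -1
(10039/1653) = (121/1653)   [reduce mod 1653]
reciprocity: (121/1653) = +1·(1653/121) since 121 mod 4 = 1, 1653 mod 4 = 1; sign now -1
(1653/121) = (80/121)   [reduce mod 121]
80 = 2^4·5; (2/121) = +1 since 121 mod 8 = 1, so (80/121) = (+1)^4·(5/121); sign now -1
reciprocity: (5/121) = +1·(121/5) since 5 mod 4 = 1, 121 mod 4 = 1; sign now -1
(121/5) = (1/5)   [reduce mod 5]
(1/5) = 1; final value = sign = -1

-1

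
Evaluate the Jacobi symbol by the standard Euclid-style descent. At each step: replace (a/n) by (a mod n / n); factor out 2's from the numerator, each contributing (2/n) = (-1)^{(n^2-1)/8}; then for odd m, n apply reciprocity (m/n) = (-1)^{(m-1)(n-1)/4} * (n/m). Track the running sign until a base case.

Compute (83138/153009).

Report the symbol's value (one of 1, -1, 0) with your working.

-1

83138 = 2^1·41569; (2/153009) = +1 since 153009 mod 8 = 1, so (83138/153009) = (+1)^1·(41569/153009); sign now +1
reciprocity: (41569/153009) = +1·(153009/41569) since 41569 mod 4 = 1, 153009 mod 4 = 1; sign now +1
(153009/41569) = (28302/41569)   [reduce mod 41569]
28302 = 2^1·14151; (2/41569) = +1 since 41569 mod 8 = 1, so (28302/41569) = (+1)^1·(14151/41569); sign now +1
reciprocity: (14151/41569) = +1·(41569/14151) since 14151 mod 4 = 3, 41569 mod 4 = 1; sign now +1
(41569/14151) = (13267/14151)   [reduce mod 14151]
reciprocity: (13267/14151) = -1·(14151/13267) since 13267 mod 4 = 3, 14151 mod 4 = 3; sign now -1
(14151/13267) = (884/13267)   [reduce mod 13267]
884 = 2^2·221; (2/13267) = -1 since 13267 mod 8 = 3, so (884/13267) = (-1)^2·(221/13267); sign now -1
reciprocity: (221/13267) = +1·(13267/221) since 221 mod 4 = 1, 13267 mod 4 = 3; sign now -1
(13267/221) = (7/221)   [reduce mod 221]
reciprocity: (7/221) = +1·(221/7) since 7 mod 4 = 3, 221 mod 4 = 1; sign now -1
(221/7) = (4/7)   [reduce mod 7]
4 = 2^2·1; (2/7) = +1 since 7 mod 8 = 7, so (4/7) = (+1)^2·(1/7); sign now -1
(1/7) = 1; final value = sign = -1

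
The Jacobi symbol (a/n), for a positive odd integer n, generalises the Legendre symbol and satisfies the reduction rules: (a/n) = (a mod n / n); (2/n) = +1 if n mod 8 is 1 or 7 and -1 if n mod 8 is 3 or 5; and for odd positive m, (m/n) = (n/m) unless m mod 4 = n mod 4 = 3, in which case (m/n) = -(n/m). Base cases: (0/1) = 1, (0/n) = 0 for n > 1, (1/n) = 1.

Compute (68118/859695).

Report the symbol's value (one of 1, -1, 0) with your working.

0

factor out 2^1: 68118 = 2^1·34059; with 859695 mod 8 = 7, (2/859695) = +1; sign now +1; continue with (34059/859695)
flip (34059/859695) -> (859695/34059): both odd, 34059 mod 4 = 3, 859695 mod 4 = 3, so the flip contributes -1; sign now -1
(859695/34059): 859695 mod 34059 = 8220, so (859695/34059) = (8220/34059)
factor out 2^2: 8220 = 2^2·2055; with 34059 mod 8 = 3, (2/34059) = -1; sign now -1; continue with (2055/34059)
flip (2055/34059) -> (34059/2055): both odd, 2055 mod 4 = 3, 34059 mod 4 = 3, so the flip contributes -1; sign now +1
(34059/2055): 34059 mod 2055 = 1179, so (34059/2055) = (1179/2055)
flip (1179/2055) -> (2055/1179): both odd, 1179 mod 4 = 3, 2055 mod 4 = 3, so the flip contributes -1; sign now -1
(2055/1179): 2055 mod 1179 = 876, so (2055/1179) = (876/1179)
factor out 2^2: 876 = 2^2·219; with 1179 mod 8 = 3, (2/1179) = -1; sign now -1; continue with (219/1179)
flip (219/1179) -> (1179/219): both odd, 219 mod 4 = 3, 1179 mod 4 = 3, so the flip contributes -1; sign now +1
(1179/219): 1179 mod 219 = 84, so (1179/219) = (84/219)
factor out 2^2: 84 = 2^2·21; with 219 mod 8 = 3, (2/219) = -1; sign now +1; continue with (21/219)
flip (21/219) -> (219/21): both odd, 21 mod 4 = 1, 219 mod 4 = 3, so the flip contributes +1; sign now +1
(219/21): 219 mod 21 = 9, so (219/21) = (9/21)
flip (9/21) -> (21/9): both odd, 9 mod 4 = 1, 21 mod 4 = 1, so the flip contributes +1; sign now +1
(21/9): 21 mod 9 = 3, so (21/9) = (3/9)
flip (3/9) -> (9/3): both odd, 3 mod 4 = 3, 9 mod 4 = 1, so the flip contributes +1; sign now +1
(9/3): 9 mod 3 = 0, so (9/3) = (0/3)
reached (0/3); gcd(a, n) > 1, so (0/3) = 0 and the symbol is 0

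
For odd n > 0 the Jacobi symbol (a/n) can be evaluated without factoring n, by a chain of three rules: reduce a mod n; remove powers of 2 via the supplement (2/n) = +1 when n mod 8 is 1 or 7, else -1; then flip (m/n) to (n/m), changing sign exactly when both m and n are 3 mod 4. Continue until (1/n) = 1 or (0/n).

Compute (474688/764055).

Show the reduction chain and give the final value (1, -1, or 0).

474688 = 2^6·7417; (2/764055) = +1 since 764055 mod 8 = 7, so (474688/764055) = (+1)^6·(7417/764055); sign now +1
reciprocity: (7417/764055) = +1·(764055/7417) since 7417 mod 4 = 1, 764055 mod 4 = 3; sign now +1
(764055/7417) = (104/7417)   [reduce mod 7417]
104 = 2^3·13; (2/7417) = +1 since 7417 mod 8 = 1, so (104/7417) = (+1)^3·(13/7417); sign now +1
reciprocity: (13/7417) = +1·(7417/13) since 13 mod 4 = 1, 7417 mod 4 = 1; sign now +1
(7417/13) = (7/13)   [reduce mod 13]
reciprocity: (7/13) = +1·(13/7) since 7 mod 4 = 3, 13 mod 4 = 1; sign now +1
(13/7) = (6/7)   [reduce mod 7]
6 = 2^1·3; (2/7) = +1 since 7 mod 8 = 7, so (6/7) = (+1)^1·(3/7); sign now +1
reciprocity: (3/7) = -1·(7/3) since 3 mod 4 = 3, 7 mod 4 = 3; sign now -1
(7/3) = (1/3)   [reduce mod 3]
(1/3) = 1; final value = sign = -1

-1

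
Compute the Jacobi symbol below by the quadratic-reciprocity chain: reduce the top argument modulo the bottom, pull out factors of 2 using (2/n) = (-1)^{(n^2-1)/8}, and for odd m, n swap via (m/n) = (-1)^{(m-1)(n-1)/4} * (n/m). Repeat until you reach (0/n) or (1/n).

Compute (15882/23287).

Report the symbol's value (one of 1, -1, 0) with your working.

15882 = 2^1·7941; (2/23287) = +1 since 23287 mod 8 = 7, so (15882/23287) = (+1)^1·(7941/23287); sign now +1
reciprocity: (7941/23287) = +1·(23287/7941) since 7941 mod 4 = 1, 23287 mod 4 = 3; sign now +1
(23287/7941) = (7405/7941)   [reduce mod 7941]
reciprocity: (7405/7941) = +1·(7941/7405) since 7405 mod 4 = 1, 7941 mod 4 = 1; sign now +1
(7941/7405) = (536/7405)   [reduce mod 7405]
536 = 2^3·67; (2/7405) = -1 since 7405 mod 8 = 5, so (536/7405) = (-1)^3·(67/7405); sign now -1
reciprocity: (67/7405) = +1·(7405/67) since 67 mod 4 = 3, 7405 mod 4 = 1; sign now -1
(7405/67) = (35/67)   [reduce mod 67]
reciprocity: (35/67) = -1·(67/35) since 35 mod 4 = 3, 67 mod 4 = 3; sign now +1
(67/35) = (32/35)   [reduce mod 35]
32 = 2^5·1; (2/35) = -1 since 35 mod 8 = 3, so (32/35) = (-1)^5·(1/35); sign now -1
(1/35) = 1; final value = sign = -1

-1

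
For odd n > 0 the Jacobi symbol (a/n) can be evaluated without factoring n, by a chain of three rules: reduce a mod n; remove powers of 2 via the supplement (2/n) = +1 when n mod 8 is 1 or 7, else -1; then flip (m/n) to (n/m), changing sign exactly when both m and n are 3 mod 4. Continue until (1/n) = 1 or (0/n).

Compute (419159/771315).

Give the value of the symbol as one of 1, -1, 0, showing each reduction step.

flip (419159/771315) -> (771315/419159): both odd, 419159 mod 4 = 3, 771315 mod 4 = 3, so the flip contributes -1; sign now -1
(771315/419159): 771315 mod 419159 = 352156, so (771315/419159) = (352156/419159)
factor out 2^2: 352156 = 2^2·88039; with 419159 mod 8 = 7, (2/419159) = +1; sign now -1; continue with (88039/419159)
flip (88039/419159) -> (419159/88039): both odd, 88039 mod 4 = 3, 419159 mod 4 = 3, so the flip contributes -1; sign now +1
(419159/88039): 419159 mod 88039 = 67003, so (419159/88039) = (67003/88039)
flip (67003/88039) -> (88039/67003): both odd, 67003 mod 4 = 3, 88039 mod 4 = 3, so the flip contributes -1; sign now -1
(88039/67003): 88039 mod 67003 = 21036, so (88039/67003) = (21036/67003)
factor out 2^2: 21036 = 2^2·5259; with 67003 mod 8 = 3, (2/67003) = -1; sign now -1; continue with (5259/67003)
flip (5259/67003) -> (67003/5259): both odd, 5259 mod 4 = 3, 67003 mod 4 = 3, so the flip contributes -1; sign now +1
(67003/5259): 67003 mod 5259 = 3895, so (67003/5259) = (3895/5259)
flip (3895/5259) -> (5259/3895): both odd, 3895 mod 4 = 3, 5259 mod 4 = 3, so the flip contributes -1; sign now -1
(5259/3895): 5259 mod 3895 = 1364, so (5259/3895) = (1364/3895)
factor out 2^2: 1364 = 2^2·341; with 3895 mod 8 = 7, (2/3895) = +1; sign now -1; continue with (341/3895)
flip (341/3895) -> (3895/341): both odd, 341 mod 4 = 1, 3895 mod 4 = 3, so the flip contributes +1; sign now -1
(3895/341): 3895 mod 341 = 144, so (3895/341) = (144/341)
factor out 2^4: 144 = 2^4·9; with 341 mod 8 = 5, (2/341) = -1; sign now -1; continue with (9/341)
flip (9/341) -> (341/9): both odd, 9 mod 4 = 1, 341 mod 4 = 1, so the flip contributes +1; sign now -1
(341/9): 341 mod 9 = 8, so (341/9) = (8/9)
factor out 2^3: 8 = 2^3·1; with 9 mod 8 = 1, (2/9) = +1; sign now -1; continue with (1/9)
reached (1/9) = 1, so the symbol is -1

-1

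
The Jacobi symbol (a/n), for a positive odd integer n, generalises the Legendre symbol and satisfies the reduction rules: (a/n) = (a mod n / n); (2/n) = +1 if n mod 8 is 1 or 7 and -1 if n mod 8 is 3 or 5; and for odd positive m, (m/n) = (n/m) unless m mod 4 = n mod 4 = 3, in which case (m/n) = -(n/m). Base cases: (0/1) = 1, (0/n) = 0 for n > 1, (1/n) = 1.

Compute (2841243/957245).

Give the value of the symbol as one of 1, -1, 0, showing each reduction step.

1

(2841243/957245) = (926753/957245)   [reduce mod 957245]
reciprocity: (926753/957245) = +1·(957245/926753) since 926753 mod 4 = 1, 957245 mod 4 = 1; sign now +1
(957245/926753) = (30492/926753)   [reduce mod 926753]
30492 = 2^2·7623; (2/926753) = +1 since 926753 mod 8 = 1, so (30492/926753) = (+1)^2·(7623/926753); sign now +1
reciprocity: (7623/926753) = +1·(926753/7623) since 7623 mod 4 = 3, 926753 mod 4 = 1; sign now +1
(926753/7623) = (4370/7623)   [reduce mod 7623]
4370 = 2^1·2185; (2/7623) = +1 since 7623 mod 8 = 7, so (4370/7623) = (+1)^1·(2185/7623); sign now +1
reciprocity: (2185/7623) = +1·(7623/2185) since 2185 mod 4 = 1, 7623 mod 4 = 3; sign now +1
(7623/2185) = (1068/2185)   [reduce mod 2185]
1068 = 2^2·267; (2/2185) = +1 since 2185 mod 8 = 1, so (1068/2185) = (+1)^2·(267/2185); sign now +1
reciprocity: (267/2185) = +1·(2185/267) since 267 mod 4 = 3, 2185 mod 4 = 1; sign now +1
(2185/267) = (49/267)   [reduce mod 267]
reciprocity: (49/267) = +1·(267/49) since 49 mod 4 = 1, 267 mod 4 = 3; sign now +1
(267/49) = (22/49)   [reduce mod 49]
22 = 2^1·11; (2/49) = +1 since 49 mod 8 = 1, so (22/49) = (+1)^1·(11/49); sign now +1
reciprocity: (11/49) = +1·(49/11) since 11 mod 4 = 3, 49 mod 4 = 1; sign now +1
(49/11) = (5/11)   [reduce mod 11]
reciprocity: (5/11) = +1·(11/5) since 5 mod 4 = 1, 11 mod 4 = 3; sign now +1
(11/5) = (1/5)   [reduce mod 5]
(1/5) = 1; final value = sign = +1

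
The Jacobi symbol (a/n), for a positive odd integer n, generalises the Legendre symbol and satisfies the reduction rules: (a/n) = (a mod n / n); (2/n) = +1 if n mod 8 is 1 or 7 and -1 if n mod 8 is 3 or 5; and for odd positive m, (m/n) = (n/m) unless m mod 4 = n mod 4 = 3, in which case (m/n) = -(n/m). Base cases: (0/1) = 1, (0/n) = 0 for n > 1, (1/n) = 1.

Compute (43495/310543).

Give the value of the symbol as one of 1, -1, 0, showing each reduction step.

flip (43495/310543) -> (310543/43495): both odd, 43495 mod 4 = 3, 310543 mod 4 = 3, so the flip contributes -1; sign now -1
(310543/43495): 310543 mod 43495 = 6078, so (310543/43495) = (6078/43495)
factor out 2^1: 6078 = 2^1·3039; with 43495 mod 8 = 7, (2/43495) = +1; sign now -1; continue with (3039/43495)
flip (3039/43495) -> (43495/3039): both odd, 3039 mod 4 = 3, 43495 mod 4 = 3, so the flip contributes -1; sign now +1
(43495/3039): 43495 mod 3039 = 949, so (43495/3039) = (949/3039)
flip (949/3039) -> (3039/949): both odd, 949 mod 4 = 1, 3039 mod 4 = 3, so the flip contributes +1; sign now +1
(3039/949): 3039 mod 949 = 192, so (3039/949) = (192/949)
factor out 2^6: 192 = 2^6·3; with 949 mod 8 = 5, (2/949) = -1; sign now +1; continue with (3/949)
flip (3/949) -> (949/3): both odd, 3 mod 4 = 3, 949 mod 4 = 1, so the flip contributes +1; sign now +1
(949/3): 949 mod 3 = 1, so (949/3) = (1/3)
reached (1/3) = 1, so the symbol is +1

1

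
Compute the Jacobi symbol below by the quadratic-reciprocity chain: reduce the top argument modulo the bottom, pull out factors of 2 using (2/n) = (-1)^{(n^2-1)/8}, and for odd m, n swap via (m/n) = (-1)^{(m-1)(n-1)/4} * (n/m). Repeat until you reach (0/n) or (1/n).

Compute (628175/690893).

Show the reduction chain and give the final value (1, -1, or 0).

flip (628175/690893) -> (690893/628175): both odd, 628175 mod 4 = 3, 690893 mod 4 = 1, so the flip contributes +1; sign now +1
(690893/628175): 690893 mod 628175 = 62718, so (690893/628175) = (62718/628175)
factor out 2^1: 62718 = 2^1·31359; with 628175 mod 8 = 7, (2/628175) = +1; sign now +1; continue with (31359/628175)
flip (31359/628175) -> (628175/31359): both odd, 31359 mod 4 = 3, 628175 mod 4 = 3, so the flip contributes -1; sign now -1
(628175/31359): 628175 mod 31359 = 995, so (628175/31359) = (995/31359)
flip (995/31359) -> (31359/995): both odd, 995 mod 4 = 3, 31359 mod 4 = 3, so the flip contributes -1; sign now +1
(31359/995): 31359 mod 995 = 514, so (31359/995) = (514/995)
factor out 2^1: 514 = 2^1·257; with 995 mod 8 = 3, (2/995) = -1; sign now -1; continue with (257/995)
flip (257/995) -> (995/257): both odd, 257 mod 4 = 1, 995 mod 4 = 3, so the flip contributes +1; sign now -1
(995/257): 995 mod 257 = 224, so (995/257) = (224/257)
factor out 2^5: 224 = 2^5·7; with 257 mod 8 = 1, (2/257) = +1; sign now -1; continue with (7/257)
flip (7/257) -> (257/7): both odd, 7 mod 4 = 3, 257 mod 4 = 1, so the flip contributes +1; sign now -1
(257/7): 257 mod 7 = 5, so (257/7) = (5/7)
flip (5/7) -> (7/5): both odd, 5 mod 4 = 1, 7 mod 4 = 3, so the flip contributes +1; sign now -1
(7/5): 7 mod 5 = 2, so (7/5) = (2/5)
factor out 2^1: 2 = 2^1·1; with 5 mod 8 = 5, (2/5) = -1; sign now +1; continue with (1/5)
reached (1/5) = 1, so the symbol is +1

1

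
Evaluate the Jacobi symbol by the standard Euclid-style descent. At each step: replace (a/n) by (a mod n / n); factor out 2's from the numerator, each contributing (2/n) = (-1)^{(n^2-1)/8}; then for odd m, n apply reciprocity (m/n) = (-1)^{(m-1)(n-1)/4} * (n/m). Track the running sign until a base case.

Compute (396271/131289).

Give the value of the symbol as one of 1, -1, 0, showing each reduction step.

-1

(396271/131289): 396271 mod 131289 = 2404, so (396271/131289) = (2404/131289)
factor out 2^2: 2404 = 2^2·601; with 131289 mod 8 = 1, (2/131289) = +1; sign now +1; continue with (601/131289)
flip (601/131289) -> (131289/601): both odd, 601 mod 4 = 1, 131289 mod 4 = 1, so the flip contributes +1; sign now +1
(131289/601): 131289 mod 601 = 271, so (131289/601) = (271/601)
flip (271/601) -> (601/271): both odd, 271 mod 4 = 3, 601 mod 4 = 1, so the flip contributes +1; sign now +1
(601/271): 601 mod 271 = 59, so (601/271) = (59/271)
flip (59/271) -> (271/59): both odd, 59 mod 4 = 3, 271 mod 4 = 3, so the flip contributes -1; sign now -1
(271/59): 271 mod 59 = 35, so (271/59) = (35/59)
flip (35/59) -> (59/35): both odd, 35 mod 4 = 3, 59 mod 4 = 3, so the flip contributes -1; sign now +1
(59/35): 59 mod 35 = 24, so (59/35) = (24/35)
factor out 2^3: 24 = 2^3·3; with 35 mod 8 = 3, (2/35) = -1; sign now -1; continue with (3/35)
flip (3/35) -> (35/3): both odd, 3 mod 4 = 3, 35 mod 4 = 3, so the flip contributes -1; sign now +1
(35/3): 35 mod 3 = 2, so (35/3) = (2/3)
factor out 2^1: 2 = 2^1·1; with 3 mod 8 = 3, (2/3) = -1; sign now -1; continue with (1/3)
reached (1/3) = 1, so the symbol is -1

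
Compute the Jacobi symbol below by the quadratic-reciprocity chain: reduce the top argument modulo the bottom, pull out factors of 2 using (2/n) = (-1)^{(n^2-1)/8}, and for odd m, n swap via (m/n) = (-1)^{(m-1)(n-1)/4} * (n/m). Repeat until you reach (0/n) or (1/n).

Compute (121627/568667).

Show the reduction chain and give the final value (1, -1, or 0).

0

flip (121627/568667) -> (568667/121627): both odd, 121627 mod 4 = 3, 568667 mod 4 = 3, so the flip contributes -1; sign now -1
(568667/121627): 568667 mod 121627 = 82159, so (568667/121627) = (82159/121627)
flip (82159/121627) -> (121627/82159): both odd, 82159 mod 4 = 3, 121627 mod 4 = 3, so the flip contributes -1; sign now +1
(121627/82159): 121627 mod 82159 = 39468, so (121627/82159) = (39468/82159)
factor out 2^2: 39468 = 2^2·9867; with 82159 mod 8 = 7, (2/82159) = +1; sign now +1; continue with (9867/82159)
flip (9867/82159) -> (82159/9867): both odd, 9867 mod 4 = 3, 82159 mod 4 = 3, so the flip contributes -1; sign now -1
(82159/9867): 82159 mod 9867 = 3223, so (82159/9867) = (3223/9867)
flip (3223/9867) -> (9867/3223): both odd, 3223 mod 4 = 3, 9867 mod 4 = 3, so the flip contributes -1; sign now +1
(9867/3223): 9867 mod 3223 = 198, so (9867/3223) = (198/3223)
factor out 2^1: 198 = 2^1·99; with 3223 mod 8 = 7, (2/3223) = +1; sign now +1; continue with (99/3223)
flip (99/3223) -> (3223/99): both odd, 99 mod 4 = 3, 3223 mod 4 = 3, so the flip contributes -1; sign now -1
(3223/99): 3223 mod 99 = 55, so (3223/99) = (55/99)
flip (55/99) -> (99/55): both odd, 55 mod 4 = 3, 99 mod 4 = 3, so the flip contributes -1; sign now +1
(99/55): 99 mod 55 = 44, so (99/55) = (44/55)
factor out 2^2: 44 = 2^2·11; with 55 mod 8 = 7, (2/55) = +1; sign now +1; continue with (11/55)
flip (11/55) -> (55/11): both odd, 11 mod 4 = 3, 55 mod 4 = 3, so the flip contributes -1; sign now -1
(55/11): 55 mod 11 = 0, so (55/11) = (0/11)
reached (0/11); gcd(a, n) > 1, so (0/11) = 0 and the symbol is 0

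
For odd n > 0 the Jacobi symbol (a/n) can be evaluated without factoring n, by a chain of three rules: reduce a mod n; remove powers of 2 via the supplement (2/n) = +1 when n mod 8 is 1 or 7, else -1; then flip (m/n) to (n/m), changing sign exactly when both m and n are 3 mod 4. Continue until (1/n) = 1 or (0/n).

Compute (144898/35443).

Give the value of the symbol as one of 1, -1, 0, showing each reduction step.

(144898/35443) = (3126/35443)   [reduce mod 35443]
3126 = 2^1·1563; (2/35443) = -1 since 35443 mod 8 = 3, so (3126/35443) = (-1)^1·(1563/35443); sign now -1
reciprocity: (1563/35443) = -1·(35443/1563) since 1563 mod 4 = 3, 35443 mod 4 = 3; sign now +1
(35443/1563) = (1057/1563)   [reduce mod 1563]
reciprocity: (1057/1563) = +1·(1563/1057) since 1057 mod 4 = 1, 1563 mod 4 = 3; sign now +1
(1563/1057) = (506/1057)   [reduce mod 1057]
506 = 2^1·253; (2/1057) = +1 since 1057 mod 8 = 1, so (506/1057) = (+1)^1·(253/1057); sign now +1
reciprocity: (253/1057) = +1·(1057/253) since 253 mod 4 = 1, 1057 mod 4 = 1; sign now +1
(1057/253) = (45/253)   [reduce mod 253]
reciprocity: (45/253) = +1·(253/45) since 45 mod 4 = 1, 253 mod 4 = 1; sign now +1
(253/45) = (28/45)   [reduce mod 45]
28 = 2^2·7; (2/45) = -1 since 45 mod 8 = 5, so (28/45) = (-1)^2·(7/45); sign now +1
reciprocity: (7/45) = +1·(45/7) since 7 mod 4 = 3, 45 mod 4 = 1; sign now +1
(45/7) = (3/7)   [reduce mod 7]
reciprocity: (3/7) = -1·(7/3) since 3 mod 4 = 3, 7 mod 4 = 3; sign now -1
(7/3) = (1/3)   [reduce mod 3]
(1/3) = 1; final value = sign = -1

-1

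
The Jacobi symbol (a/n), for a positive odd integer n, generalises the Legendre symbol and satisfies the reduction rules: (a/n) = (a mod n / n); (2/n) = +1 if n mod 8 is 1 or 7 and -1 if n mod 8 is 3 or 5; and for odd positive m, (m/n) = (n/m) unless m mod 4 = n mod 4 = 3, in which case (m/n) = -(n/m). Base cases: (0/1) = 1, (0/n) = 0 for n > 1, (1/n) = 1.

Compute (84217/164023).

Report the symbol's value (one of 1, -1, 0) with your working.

1

reciprocity: (84217/164023) = +1·(164023/84217) since 84217 mod 4 = 1, 164023 mod 4 = 3; sign now +1
(164023/84217) = (79806/84217)   [reduce mod 84217]
79806 = 2^1·39903; (2/84217) = +1 since 84217 mod 8 = 1, so (79806/84217) = (+1)^1·(39903/84217); sign now +1
reciprocity: (39903/84217) = +1·(84217/39903) since 39903 mod 4 = 3, 84217 mod 4 = 1; sign now +1
(84217/39903) = (4411/39903)   [reduce mod 39903]
reciprocity: (4411/39903) = -1·(39903/4411) since 4411 mod 4 = 3, 39903 mod 4 = 3; sign now -1
(39903/4411) = (204/4411)   [reduce mod 4411]
204 = 2^2·51; (2/4411) = -1 since 4411 mod 8 = 3, so (204/4411) = (-1)^2·(51/4411); sign now -1
reciprocity: (51/4411) = -1·(4411/51) since 51 mod 4 = 3, 4411 mod 4 = 3; sign now +1
(4411/51) = (25/51)   [reduce mod 51]
reciprocity: (25/51) = +1·(51/25) since 25 mod 4 = 1, 51 mod 4 = 3; sign now +1
(51/25) = (1/25)   [reduce mod 25]
(1/25) = 1; final value = sign = +1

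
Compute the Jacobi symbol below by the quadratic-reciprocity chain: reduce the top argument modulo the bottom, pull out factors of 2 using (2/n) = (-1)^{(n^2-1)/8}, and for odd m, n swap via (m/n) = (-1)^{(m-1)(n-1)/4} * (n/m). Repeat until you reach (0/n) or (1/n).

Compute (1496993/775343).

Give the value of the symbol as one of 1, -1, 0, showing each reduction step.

(1496993/775343) = (721650/775343)   [reduce mod 775343]
721650 = 2^1·360825; (2/775343) = +1 since 775343 mod 8 = 7, so (721650/775343) = (+1)^1·(360825/775343); sign now +1
reciprocity: (360825/775343) = +1·(775343/360825) since 360825 mod 4 = 1, 775343 mod 4 = 3; sign now +1
(775343/360825) = (53693/360825)   [reduce mod 360825]
reciprocity: (53693/360825) = +1·(360825/53693) since 53693 mod 4 = 1, 360825 mod 4 = 1; sign now +1
(360825/53693) = (38667/53693)   [reduce mod 53693]
reciprocity: (38667/53693) = +1·(53693/38667) since 38667 mod 4 = 3, 53693 mod 4 = 1; sign now +1
(53693/38667) = (15026/38667)   [reduce mod 38667]
15026 = 2^1·7513; (2/38667) = -1 since 38667 mod 8 = 3, so (15026/38667) = (-1)^1·(7513/38667); sign now -1
reciprocity: (7513/38667) = +1·(38667/7513) since 7513 mod 4 = 1, 38667 mod 4 = 3; sign now -1
(38667/7513) = (1102/7513)   [reduce mod 7513]
1102 = 2^1·551; (2/7513) = +1 since 7513 mod 8 = 1, so (1102/7513) = (+1)^1·(551/7513); sign now -1
reciprocity: (551/7513) = +1·(7513/551) since 551 mod 4 = 3, 7513 mod 4 = 1; sign now -1
(7513/551) = (350/551)   [reduce mod 551]
350 = 2^1·175; (2/551) = +1 since 551 mod 8 = 7, so (350/551) = (+1)^1·(175/551); sign now -1
reciprocity: (175/551) = -1·(551/175) since 175 mod 4 = 3, 551 mod 4 = 3; sign now +1
(551/175) = (26/175)   [reduce mod 175]
26 = 2^1·13; (2/175) = +1 since 175 mod 8 = 7, so (26/175) = (+1)^1·(13/175); sign now +1
reciprocity: (13/175) = +1·(175/13) since 13 mod 4 = 1, 175 mod 4 = 3; sign now +1
(175/13) = (6/13)   [reduce mod 13]
6 = 2^1·3; (2/13) = -1 since 13 mod 8 = 5, so (6/13) = (-1)^1·(3/13); sign now -1
reciprocity: (3/13) = +1·(13/3) since 3 mod 4 = 3, 13 mod 4 = 1; sign now -1
(13/3) = (1/3)   [reduce mod 3]
(1/3) = 1; final value = sign = -1

-1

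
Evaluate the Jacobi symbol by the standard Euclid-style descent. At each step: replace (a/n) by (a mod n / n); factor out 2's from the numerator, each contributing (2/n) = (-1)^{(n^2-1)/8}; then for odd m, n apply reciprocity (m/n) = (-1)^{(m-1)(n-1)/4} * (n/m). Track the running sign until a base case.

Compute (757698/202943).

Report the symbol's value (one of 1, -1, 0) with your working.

(757698/202943): 757698 mod 202943 = 148869, so (757698/202943) = (148869/202943)
flip (148869/202943) -> (202943/148869): both odd, 148869 mod 4 = 1, 202943 mod 4 = 3, so the flip contributes +1; sign now +1
(202943/148869): 202943 mod 148869 = 54074, so (202943/148869) = (54074/148869)
factor out 2^1: 54074 = 2^1·27037; with 148869 mod 8 = 5, (2/148869) = -1; sign now -1; continue with (27037/148869)
flip (27037/148869) -> (148869/27037): both odd, 27037 mod 4 = 1, 148869 mod 4 = 1, so the flip contributes +1; sign now -1
(148869/27037): 148869 mod 27037 = 13684, so (148869/27037) = (13684/27037)
factor out 2^2: 13684 = 2^2·3421; with 27037 mod 8 = 5, (2/27037) = -1; sign now -1; continue with (3421/27037)
flip (3421/27037) -> (27037/3421): both odd, 3421 mod 4 = 1, 27037 mod 4 = 1, so the flip contributes +1; sign now -1
(27037/3421): 27037 mod 3421 = 3090, so (27037/3421) = (3090/3421)
factor out 2^1: 3090 = 2^1·1545; with 3421 mod 8 = 5, (2/3421) = -1; sign now +1; continue with (1545/3421)
flip (1545/3421) -> (3421/1545): both odd, 1545 mod 4 = 1, 3421 mod 4 = 1, so the flip contributes +1; sign now +1
(3421/1545): 3421 mod 1545 = 331, so (3421/1545) = (331/1545)
flip (331/1545) -> (1545/331): both odd, 331 mod 4 = 3, 1545 mod 4 = 1, so the flip contributes +1; sign now +1
(1545/331): 1545 mod 331 = 221, so (1545/331) = (221/331)
flip (221/331) -> (331/221): both odd, 221 mod 4 = 1, 331 mod 4 = 3, so the flip contributes +1; sign now +1
(331/221): 331 mod 221 = 110, so (331/221) = (110/221)
factor out 2^1: 110 = 2^1·55; with 221 mod 8 = 5, (2/221) = -1; sign now -1; continue with (55/221)
flip (55/221) -> (221/55): both odd, 55 mod 4 = 3, 221 mod 4 = 1, so the flip contributes +1; sign now -1
(221/55): 221 mod 55 = 1, so (221/55) = (1/55)
reached (1/55) = 1, so the symbol is -1

-1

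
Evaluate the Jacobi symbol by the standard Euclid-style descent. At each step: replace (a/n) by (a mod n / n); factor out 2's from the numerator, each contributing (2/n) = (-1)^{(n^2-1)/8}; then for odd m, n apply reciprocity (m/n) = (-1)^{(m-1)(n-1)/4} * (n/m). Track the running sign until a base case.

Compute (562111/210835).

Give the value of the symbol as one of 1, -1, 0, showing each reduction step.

-1

(562111/210835) = (140441/210835)   [reduce mod 210835]
reciprocity: (140441/210835) = +1·(210835/140441) since 140441 mod 4 = 1, 210835 mod 4 = 3; sign now +1
(210835/140441) = (70394/140441)   [reduce mod 140441]
70394 = 2^1·35197; (2/140441) = +1 since 140441 mod 8 = 1, so (70394/140441) = (+1)^1·(35197/140441); sign now +1
reciprocity: (35197/140441) = +1·(140441/35197) since 35197 mod 4 = 1, 140441 mod 4 = 1; sign now +1
(140441/35197) = (34850/35197)   [reduce mod 35197]
34850 = 2^1·17425; (2/35197) = -1 since 35197 mod 8 = 5, so (34850/35197) = (-1)^1·(17425/35197); sign now -1
reciprocity: (17425/35197) = +1·(35197/17425) since 17425 mod 4 = 1, 35197 mod 4 = 1; sign now -1
(35197/17425) = (347/17425)   [reduce mod 17425]
reciprocity: (347/17425) = +1·(17425/347) since 347 mod 4 = 3, 17425 mod 4 = 1; sign now -1
(17425/347) = (75/347)   [reduce mod 347]
reciprocity: (75/347) = -1·(347/75) since 75 mod 4 = 3, 347 mod 4 = 3; sign now +1
(347/75) = (47/75)   [reduce mod 75]
reciprocity: (47/75) = -1·(75/47) since 47 mod 4 = 3, 75 mod 4 = 3; sign now -1
(75/47) = (28/47)   [reduce mod 47]
28 = 2^2·7; (2/47) = +1 since 47 mod 8 = 7, so (28/47) = (+1)^2·(7/47); sign now -1
reciprocity: (7/47) = -1·(47/7) since 7 mod 4 = 3, 47 mod 4 = 3; sign now +1
(47/7) = (5/7)   [reduce mod 7]
reciprocity: (5/7) = +1·(7/5) since 5 mod 4 = 1, 7 mod 4 = 3; sign now +1
(7/5) = (2/5)   [reduce mod 5]
2 = 2^1·1; (2/5) = -1 since 5 mod 8 = 5, so (2/5) = (-1)^1·(1/5); sign now -1
(1/5) = 1; final value = sign = -1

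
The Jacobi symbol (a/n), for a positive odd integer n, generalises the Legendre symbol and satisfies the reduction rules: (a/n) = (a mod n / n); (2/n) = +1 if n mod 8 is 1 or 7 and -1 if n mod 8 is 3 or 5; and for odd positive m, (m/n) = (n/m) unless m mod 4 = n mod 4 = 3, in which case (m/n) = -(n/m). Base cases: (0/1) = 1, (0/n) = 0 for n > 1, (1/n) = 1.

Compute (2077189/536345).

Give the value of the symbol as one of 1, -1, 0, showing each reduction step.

-1

(2077189/536345) = (468154/536345)   [reduce mod 536345]
468154 = 2^1·234077; (2/536345) = +1 since 536345 mod 8 = 1, so (468154/536345) = (+1)^1·(234077/536345); sign now +1
reciprocity: (234077/536345) = +1·(536345/234077) since 234077 mod 4 = 1, 536345 mod 4 = 1; sign now +1
(536345/234077) = (68191/234077)   [reduce mod 234077]
reciprocity: (68191/234077) = +1·(234077/68191) since 68191 mod 4 = 3, 234077 mod 4 = 1; sign now +1
(234077/68191) = (29504/68191)   [reduce mod 68191]
29504 = 2^6·461; (2/68191) = +1 since 68191 mod 8 = 7, so (29504/68191) = (+1)^6·(461/68191); sign now +1
reciprocity: (461/68191) = +1·(68191/461) since 461 mod 4 = 1, 68191 mod 4 = 3; sign now +1
(68191/461) = (424/461)   [reduce mod 461]
424 = 2^3·53; (2/461) = -1 since 461 mod 8 = 5, so (424/461) = (-1)^3·(53/461); sign now -1
reciprocity: (53/461) = +1·(461/53) since 53 mod 4 = 1, 461 mod 4 = 1; sign now -1
(461/53) = (37/53)   [reduce mod 53]
reciprocity: (37/53) = +1·(53/37) since 37 mod 4 = 1, 53 mod 4 = 1; sign now -1
(53/37) = (16/37)   [reduce mod 37]
16 = 2^4·1; (2/37) = -1 since 37 mod 8 = 5, so (16/37) = (-1)^4·(1/37); sign now -1
(1/37) = 1; final value = sign = -1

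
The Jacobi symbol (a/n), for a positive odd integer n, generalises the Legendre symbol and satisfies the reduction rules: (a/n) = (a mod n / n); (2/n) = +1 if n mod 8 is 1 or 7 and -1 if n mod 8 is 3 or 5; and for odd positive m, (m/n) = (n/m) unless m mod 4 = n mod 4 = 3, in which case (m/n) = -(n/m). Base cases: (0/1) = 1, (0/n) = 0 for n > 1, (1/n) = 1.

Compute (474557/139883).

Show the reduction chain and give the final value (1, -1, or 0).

1

(474557/139883): 474557 mod 139883 = 54908, so (474557/139883) = (54908/139883)
factor out 2^2: 54908 = 2^2·13727; with 139883 mod 8 = 3, (2/139883) = -1; sign now +1; continue with (13727/139883)
flip (13727/139883) -> (139883/13727): both odd, 13727 mod 4 = 3, 139883 mod 4 = 3, so the flip contributes -1; sign now -1
(139883/13727): 139883 mod 13727 = 2613, so (139883/13727) = (2613/13727)
flip (2613/13727) -> (13727/2613): both odd, 2613 mod 4 = 1, 13727 mod 4 = 3, so the flip contributes +1; sign now -1
(13727/2613): 13727 mod 2613 = 662, so (13727/2613) = (662/2613)
factor out 2^1: 662 = 2^1·331; with 2613 mod 8 = 5, (2/2613) = -1; sign now +1; continue with (331/2613)
flip (331/2613) -> (2613/331): both odd, 331 mod 4 = 3, 2613 mod 4 = 1, so the flip contributes +1; sign now +1
(2613/331): 2613 mod 331 = 296, so (2613/331) = (296/331)
factor out 2^3: 296 = 2^3·37; with 331 mod 8 = 3, (2/331) = -1; sign now -1; continue with (37/331)
flip (37/331) -> (331/37): both odd, 37 mod 4 = 1, 331 mod 4 = 3, so the flip contributes +1; sign now -1
(331/37): 331 mod 37 = 35, so (331/37) = (35/37)
flip (35/37) -> (37/35): both odd, 35 mod 4 = 3, 37 mod 4 = 1, so the flip contributes +1; sign now -1
(37/35): 37 mod 35 = 2, so (37/35) = (2/35)
factor out 2^1: 2 = 2^1·1; with 35 mod 8 = 3, (2/35) = -1; sign now +1; continue with (1/35)
reached (1/35) = 1, so the symbol is +1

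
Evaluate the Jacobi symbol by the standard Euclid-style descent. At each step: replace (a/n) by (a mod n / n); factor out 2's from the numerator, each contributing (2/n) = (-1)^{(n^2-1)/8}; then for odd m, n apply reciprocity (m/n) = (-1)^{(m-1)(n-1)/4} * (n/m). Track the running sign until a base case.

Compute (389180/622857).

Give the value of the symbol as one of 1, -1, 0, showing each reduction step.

389180 = 2^2·97295; (2/622857) = +1 since 622857 mod 8 = 1, so (389180/622857) = (+1)^2·(97295/622857); sign now +1
reciprocity: (97295/622857) = +1·(622857/97295) since 97295 mod 4 = 3, 622857 mod 4 = 1; sign now +1
(622857/97295) = (39087/97295)   [reduce mod 97295]
reciprocity: (39087/97295) = -1·(97295/39087) since 39087 mod 4 = 3, 97295 mod 4 = 3; sign now -1
(97295/39087) = (19121/39087)   [reduce mod 39087]
reciprocity: (19121/39087) = +1·(39087/19121) since 19121 mod 4 = 1, 39087 mod 4 = 3; sign now -1
(39087/19121) = (845/19121)   [reduce mod 19121]
reciprocity: (845/19121) = +1·(19121/845) since 845 mod 4 = 1, 19121 mod 4 = 1; sign now -1
(19121/845) = (531/845)   [reduce mod 845]
reciprocity: (531/845) = +1·(845/531) since 531 mod 4 = 3, 845 mod 4 = 1; sign now -1
(845/531) = (314/531)   [reduce mod 531]
314 = 2^1·157; (2/531) = -1 since 531 mod 8 = 3, so (314/531) = (-1)^1·(157/531); sign now +1
reciprocity: (157/531) = +1·(531/157) since 157 mod 4 = 1, 531 mod 4 = 3; sign now +1
(531/157) = (60/157)   [reduce mod 157]
60 = 2^2·15; (2/157) = -1 since 157 mod 8 = 5, so (60/157) = (-1)^2·(15/157); sign now +1
reciprocity: (15/157) = +1·(157/15) since 15 mod 4 = 3, 157 mod 4 = 1; sign now +1
(157/15) = (7/15)   [reduce mod 15]
reciprocity: (7/15) = -1·(15/7) since 7 mod 4 = 3, 15 mod 4 = 3; sign now -1
(15/7) = (1/7)   [reduce mod 7]
(1/7) = 1; final value = sign = -1

-1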